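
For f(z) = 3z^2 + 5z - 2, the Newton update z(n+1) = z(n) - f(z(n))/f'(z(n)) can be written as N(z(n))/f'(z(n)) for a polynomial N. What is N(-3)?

f'(z) = 6z + 5.
N(z) = z·f'(z) - f(z) = z·(6z + 5) - (3z^2 + 5z - 2) = 3z^2 + 2.
N(-3) = 29.

29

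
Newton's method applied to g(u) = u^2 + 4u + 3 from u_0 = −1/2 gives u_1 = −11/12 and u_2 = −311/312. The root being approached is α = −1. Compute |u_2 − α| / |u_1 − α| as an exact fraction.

u_1 − α = −11/12 − (−1) = −11/12 + 1 = 1/12, so |u_1 − α| = 1/12.
u_2 − α = −311/312 − (−1) = −311/312 + 1 = 1/312, so |u_2 − α| = 1/312.
Ratio = (1/312) / (1/12) = 1/26.

1/26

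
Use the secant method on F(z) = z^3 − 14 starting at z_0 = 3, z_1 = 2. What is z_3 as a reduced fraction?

2045/842

F(3) = 13, F(2) = −6. z_2 = 2 − (−6)·(2 − 3)/((−6) − 13) = 44/19.
F(2) = −6, F(44/19) = −10842/6859. z_3 = (44/19) − (−10842/6859)·((44/19) − 2)/((−10842/6859) − (−6)) = 2045/842.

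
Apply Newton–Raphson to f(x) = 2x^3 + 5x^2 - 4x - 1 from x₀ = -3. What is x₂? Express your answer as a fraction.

f'(x) = 6x^2 + 10x - 4.
f(-3) = 2, f'(-3) = 20, so x₁ = (-3) - 2/20 = -31/10.
f(-31/10) = -33/250, f'(-31/10) = 1133/50, so x₂ = (-31/10) - (-33/250)/(1133/50) = -3187/1030.

-3187/1030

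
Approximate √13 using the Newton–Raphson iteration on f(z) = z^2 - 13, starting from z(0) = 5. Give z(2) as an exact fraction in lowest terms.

343/95

f'(z) = 2z.
f(5) = 12, f'(5) = 10, so z(1) = 5 - 12/10 = 19/5.
f(19/5) = 36/25, f'(19/5) = 38/5, so z(2) = (19/5) - (36/25)/(38/5) = 343/95.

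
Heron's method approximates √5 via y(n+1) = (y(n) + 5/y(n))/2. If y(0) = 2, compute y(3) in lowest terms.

y(1) = (2 + 5/2)/2 = 9/4.
y(2) = (9/4 + 5/(9/4))/2 = 161/72.
y(3) = (161/72 + 5/(161/72))/2 = 51841/23184.

51841/23184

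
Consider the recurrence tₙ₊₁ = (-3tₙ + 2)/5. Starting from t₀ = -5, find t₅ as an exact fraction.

t₁ = (-3·(-5) + 2)/5 = 17/5.
t₂ = (-3·(17/5) + 2)/5 = -41/25.
t₃ = (-3·(-41/25) + 2)/5 = 173/125.
t₄ = (-3·(173/125) + 2)/5 = -269/625.
t₅ = (-3·(-269/625) + 2)/5 = 2057/3125.

2057/3125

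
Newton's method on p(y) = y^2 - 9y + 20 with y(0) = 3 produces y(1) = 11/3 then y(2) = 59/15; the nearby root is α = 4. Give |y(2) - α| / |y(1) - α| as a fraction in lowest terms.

y(1) - α = 11/3 - 4 = -1/3, so |y(1) - α| = 1/3.
y(2) - α = 59/15 - 4 = -1/15, so |y(2) - α| = 1/15.
Ratio = (1/15) / (1/3) = 1/5.

1/5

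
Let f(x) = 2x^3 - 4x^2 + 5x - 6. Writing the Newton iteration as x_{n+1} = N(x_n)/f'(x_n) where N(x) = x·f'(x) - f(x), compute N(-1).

f'(x) = 6x^2 - 8x + 5.
N(x) = x·f'(x) - f(x) = x·(6x^2 - 8x + 5) - (2x^3 - 4x^2 + 5x - 6) = 4x^3 - 4x^2 + 6.
N(-1) = -2.

-2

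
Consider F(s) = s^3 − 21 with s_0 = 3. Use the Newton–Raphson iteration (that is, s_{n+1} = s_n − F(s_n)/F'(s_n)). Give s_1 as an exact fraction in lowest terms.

25/9

F'(s) = 3s^2.
F(3) = 6, F'(3) = 27, so s_1 = 3 − 6/27 = 25/9.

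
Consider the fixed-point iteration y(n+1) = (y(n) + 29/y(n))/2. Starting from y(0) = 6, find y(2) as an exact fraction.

y(1) = (6 + 29/6)/2 = 65/12.
y(2) = (65/12 + 29/(65/12))/2 = 8401/1560.

8401/1560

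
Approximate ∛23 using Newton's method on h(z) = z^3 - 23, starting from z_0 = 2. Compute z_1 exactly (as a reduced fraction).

13/4

h'(z) = 3z^2.
h(2) = -15, h'(2) = 12, so z_1 = 2 - (-15)/12 = 13/4.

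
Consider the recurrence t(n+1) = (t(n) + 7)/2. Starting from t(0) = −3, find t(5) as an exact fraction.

t(1) = ((−3) + 7)/2 = 2.
t(2) = (2 + 7)/2 = 9/2.
t(3) = ((9/2) + 7)/2 = 23/4.
t(4) = ((23/4) + 7)/2 = 51/8.
t(5) = ((51/8) + 7)/2 = 107/16.

107/16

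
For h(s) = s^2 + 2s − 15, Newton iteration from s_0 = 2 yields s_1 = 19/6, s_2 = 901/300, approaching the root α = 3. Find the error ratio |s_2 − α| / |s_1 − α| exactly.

1/50

s_1 − α = 19/6 − 3 = 1/6, so |s_1 − α| = 1/6.
s_2 − α = 901/300 − 3 = 1/300, so |s_2 − α| = 1/300.
Ratio = (1/300) / (1/6) = 1/50.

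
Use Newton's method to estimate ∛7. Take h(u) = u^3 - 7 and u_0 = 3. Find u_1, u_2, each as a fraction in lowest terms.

u_1 = 61/27, u_2 = 591743/301401

h'(u) = 3u^2.
h(3) = 20, h'(3) = 27, so u_1 = 3 - 20/27 = 61/27.
h(61/27) = 89200/19683, h'(61/27) = 3721/243, so u_2 = (61/27) - (89200/19683)/(3721/243) = 591743/301401.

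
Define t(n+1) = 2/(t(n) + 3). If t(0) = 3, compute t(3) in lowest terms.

t(1) = 2/(3 + 3) = 1/3.
t(2) = 2/(1/3 + 3) = 3/5.
t(3) = 2/(3/5 + 3) = 5/9.

5/9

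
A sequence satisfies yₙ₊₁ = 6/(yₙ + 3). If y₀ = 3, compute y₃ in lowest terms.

y₁ = 6/(3 + 3) = 1.
y₂ = 6/(1 + 3) = 3/2.
y₃ = 6/(3/2 + 3) = 4/3.

4/3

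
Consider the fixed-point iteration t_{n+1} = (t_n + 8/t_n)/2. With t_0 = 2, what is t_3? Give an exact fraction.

t_1 = (2 + 8/2)/2 = 3.
t_2 = (3 + 8/3)/2 = 17/6.
t_3 = (17/6 + 8/(17/6))/2 = 577/204.

577/204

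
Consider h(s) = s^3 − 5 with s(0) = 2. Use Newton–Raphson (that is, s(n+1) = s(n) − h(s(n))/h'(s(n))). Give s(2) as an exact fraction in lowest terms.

h'(s) = 3s^2.
h(2) = 3, h'(2) = 12, so s(1) = 2 − 3/12 = 7/4.
h(7/4) = 23/64, h'(7/4) = 147/16, so s(2) = (7/4) − (23/64)/(147/16) = 503/294.

503/294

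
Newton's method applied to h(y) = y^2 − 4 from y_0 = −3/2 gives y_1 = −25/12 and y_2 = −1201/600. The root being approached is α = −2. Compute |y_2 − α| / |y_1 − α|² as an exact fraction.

6/25

y_1 − α = −25/12 − (−2) = −25/12 + 2 = −1/12, so |y_1 − α| = 1/12.
y_2 − α = −1201/600 − (−2) = −1201/600 + 2 = −1/600, so |y_2 − α| = 1/600.
|y_1 − α|² = 1/144.
Ratio = (1/600) / (1/144) = 6/25.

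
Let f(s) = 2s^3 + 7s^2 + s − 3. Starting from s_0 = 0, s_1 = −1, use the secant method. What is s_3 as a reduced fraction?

f(0) = −3, f(−1) = 1. s_2 = (−1) − 1·((−1) − 0)/(1 − (−3)) = −3/4.
f(−1) = 1, f(−3/4) = −21/32. s_3 = (−3/4) − (−21/32)·((−3/4) − (−1))/((−21/32) − 1) = −45/53.

−45/53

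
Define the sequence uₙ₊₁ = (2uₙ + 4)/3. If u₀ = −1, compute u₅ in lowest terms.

u₁ = (2·(−1) + 4)/3 = 2/3.
u₂ = (2·(2/3) + 4)/3 = 16/9.
u₃ = (2·(16/9) + 4)/3 = 68/27.
u₄ = (2·(68/27) + 4)/3 = 244/81.
u₅ = (2·(244/81) + 4)/3 = 812/243.

812/243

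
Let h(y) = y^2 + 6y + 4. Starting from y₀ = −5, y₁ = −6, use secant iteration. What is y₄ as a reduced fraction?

h(−5) = −1, h(−6) = 4. y₂ = (−6) − 4·((−6) − (−5))/(4 − (−1)) = −26/5.
h(−6) = 4, h(−26/5) = −4/25. y₃ = (−26/5) − (−4/25)·((−26/5) − (−6))/((−4/25) − 4) = −68/13.
h(−26/5) = −4/25, h(−68/13) = −4/169. y₄ = (−68/13) − (−4/169)·((−68/13) − (−26/5))/((−4/169) − (−4/25)) = −377/72.

−377/72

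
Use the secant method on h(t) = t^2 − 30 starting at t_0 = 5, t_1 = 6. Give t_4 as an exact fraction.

2766/505

h(5) = −5, h(6) = 6. t_2 = 6 − 6·(6 − 5)/(6 − (−5)) = 60/11.
h(6) = 6, h(60/11) = −30/121. t_3 = (60/11) − (−30/121)·((60/11) − 6)/((−30/121) − 6) = 115/21.
h(60/11) = −30/121, h(115/21) = −5/441. t_4 = (115/21) − (−5/441)·((115/21) − (60/11))/((−5/441) − (−30/121)) = 2766/505.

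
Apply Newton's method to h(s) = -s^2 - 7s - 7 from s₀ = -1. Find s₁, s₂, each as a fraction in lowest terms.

h'(s) = -2s - 7.
h(-1) = -1, h'(-1) = -5, so s₁ = (-1) - (-1)/(-5) = -6/5.
h(-6/5) = -1/25, h'(-6/5) = -23/5, so s₂ = (-6/5) - (-1/25)/(-23/5) = -139/115.

s₁ = -6/5, s₂ = -139/115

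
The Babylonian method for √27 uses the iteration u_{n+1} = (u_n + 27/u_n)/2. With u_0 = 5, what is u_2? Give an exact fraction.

1351/260

u_1 = (5 + 27/5)/2 = 26/5.
u_2 = (26/5 + 27/(26/5))/2 = 1351/260.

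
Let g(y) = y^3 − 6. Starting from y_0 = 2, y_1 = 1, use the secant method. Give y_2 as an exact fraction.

g(2) = 2, g(1) = −5. y_2 = 1 − (−5)·(1 − 2)/((−5) − 2) = 12/7.

12/7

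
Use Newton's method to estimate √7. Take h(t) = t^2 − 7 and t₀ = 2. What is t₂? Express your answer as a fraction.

h'(t) = 2t.
h(2) = −3, h'(2) = 4, so t₁ = 2 − (−3)/4 = 11/4.
h(11/4) = 9/16, h'(11/4) = 11/2, so t₂ = (11/4) − (9/16)/(11/2) = 233/88.

233/88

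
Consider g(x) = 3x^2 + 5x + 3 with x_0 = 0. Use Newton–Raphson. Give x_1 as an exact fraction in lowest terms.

-3/5

g'(x) = 6x + 5.
g(0) = 3, g'(0) = 5, so x_1 = 0 - 3/5 = -3/5.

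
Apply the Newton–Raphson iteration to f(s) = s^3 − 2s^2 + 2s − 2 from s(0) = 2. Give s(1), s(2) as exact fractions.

f'(s) = 3s^2 − 4s + 2.
f(2) = 2, f'(2) = 6, so s(1) = 2 − 2/6 = 5/3.
f(5/3) = 11/27, f'(5/3) = 11/3, so s(2) = (5/3) − (11/27)/(11/3) = 14/9.

s(1) = 5/3, s(2) = 14/9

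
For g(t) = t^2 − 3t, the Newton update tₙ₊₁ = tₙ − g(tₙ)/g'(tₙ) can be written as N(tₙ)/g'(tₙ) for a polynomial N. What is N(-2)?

g'(t) = 2t − 3.
N(t) = t·g'(t) − g(t) = t·(2t − 3) − (t^2 − 3t) = t^2.
N(-2) = 4.

4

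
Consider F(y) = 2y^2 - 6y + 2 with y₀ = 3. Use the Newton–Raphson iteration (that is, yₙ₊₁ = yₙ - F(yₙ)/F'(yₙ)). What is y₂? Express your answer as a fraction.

55/21

F'(y) = 4y - 6.
F(3) = 2, F'(3) = 6, so y₁ = 3 - 2/6 = 8/3.
F(8/3) = 2/9, F'(8/3) = 14/3, so y₂ = (8/3) - (2/9)/(14/3) = 55/21.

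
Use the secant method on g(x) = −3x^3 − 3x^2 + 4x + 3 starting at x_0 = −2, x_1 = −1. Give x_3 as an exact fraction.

51/13

g(−2) = 7, g(−1) = −1. x_2 = (−1) − (−1)·((−1) − (−2))/((−1) − 7) = −9/8.
g(−1) = −1, g(−9/8) = −525/512. x_3 = (−9/8) − (−525/512)·((−9/8) − (−1))/((−525/512) − (−1)) = 51/13.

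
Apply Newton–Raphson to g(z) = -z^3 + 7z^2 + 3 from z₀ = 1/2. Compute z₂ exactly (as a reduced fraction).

13381/18400

g'(z) = -3z^2 + 14z.
g(1/2) = 37/8, g'(1/2) = 25/4, so z₁ = (1/2) - (37/8)/(25/4) = -6/25.
g(-6/25) = 53391/15625, g'(-6/25) = -2208/625, so z₂ = (-6/25) - (53391/15625)/(-2208/625) = 13381/18400.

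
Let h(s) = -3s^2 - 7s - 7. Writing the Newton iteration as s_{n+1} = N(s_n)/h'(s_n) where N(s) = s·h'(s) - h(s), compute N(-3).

-20

h'(s) = -6s - 7.
N(s) = s·h'(s) - h(s) = s·(-6s - 7) - (-3s^2 - 7s - 7) = -3s^2 + 7.
N(-3) = -20.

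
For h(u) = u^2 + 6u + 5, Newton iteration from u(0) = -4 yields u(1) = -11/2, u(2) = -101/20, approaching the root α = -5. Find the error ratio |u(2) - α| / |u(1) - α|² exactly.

u(1) - α = -11/2 - (-5) = -11/2 + 5 = -1/2, so |u(1) - α| = 1/2.
u(2) - α = -101/20 - (-5) = -101/20 + 5 = -1/20, so |u(2) - α| = 1/20.
|u(1) - α|² = 1/4.
Ratio = (1/20) / (1/4) = 1/5.

1/5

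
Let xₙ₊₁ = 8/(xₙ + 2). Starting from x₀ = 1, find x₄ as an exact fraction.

52/27

x₁ = 8/(1 + 2) = 8/3.
x₂ = 8/(8/3 + 2) = 12/7.
x₃ = 8/(12/7 + 2) = 28/13.
x₄ = 8/(28/13 + 2) = 52/27.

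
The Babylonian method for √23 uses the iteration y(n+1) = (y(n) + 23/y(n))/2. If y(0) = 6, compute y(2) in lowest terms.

6793/1416

y(1) = (6 + 23/6)/2 = 59/12.
y(2) = (59/12 + 23/(59/12))/2 = 6793/1416.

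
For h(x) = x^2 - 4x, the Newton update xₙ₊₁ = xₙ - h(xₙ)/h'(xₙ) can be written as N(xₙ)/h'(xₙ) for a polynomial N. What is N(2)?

h'(x) = 2x - 4.
N(x) = x·h'(x) - h(x) = x·(2x - 4) - (x^2 - 4x) = x^2.
N(2) = 4.

4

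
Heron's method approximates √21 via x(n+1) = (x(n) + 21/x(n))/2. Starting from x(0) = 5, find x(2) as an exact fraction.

x(1) = (5 + 21/5)/2 = 23/5.
x(2) = (23/5 + 21/(23/5))/2 = 527/115.

527/115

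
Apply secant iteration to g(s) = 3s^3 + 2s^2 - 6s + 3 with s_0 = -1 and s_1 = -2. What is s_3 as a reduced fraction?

g(-1) = 8, g(-2) = -1. s_2 = (-2) - (-1)·((-2) - (-1))/((-1) - 8) = -17/9.
g(-2) = -1, g(-17/9) = 304/243. s_3 = (-17/9) - (304/243)·((-17/9) - (-2))/((304/243) - (-1)) = -1067/547.

-1067/547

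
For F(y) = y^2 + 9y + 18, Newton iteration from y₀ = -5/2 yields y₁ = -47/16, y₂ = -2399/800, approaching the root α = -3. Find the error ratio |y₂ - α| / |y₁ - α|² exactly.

y₁ - α = -47/16 - (-3) = -47/16 + 3 = 1/16, so |y₁ - α| = 1/16.
y₂ - α = -2399/800 - (-3) = -2399/800 + 3 = 1/800, so |y₂ - α| = 1/800.
|y₁ - α|² = 1/256.
Ratio = (1/800) / (1/256) = 8/25.

8/25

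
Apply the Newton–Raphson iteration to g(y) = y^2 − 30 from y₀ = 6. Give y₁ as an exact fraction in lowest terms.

11/2

g'(y) = 2y.
g(6) = 6, g'(6) = 12, so y₁ = 6 − 6/12 = 11/2.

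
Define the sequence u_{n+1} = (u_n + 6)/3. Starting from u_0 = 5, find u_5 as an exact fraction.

u_1 = (5 + 6)/3 = 11/3.
u_2 = ((11/3) + 6)/3 = 29/9.
u_3 = ((29/9) + 6)/3 = 83/27.
u_4 = ((83/27) + 6)/3 = 245/81.
u_5 = ((245/81) + 6)/3 = 731/243.

731/243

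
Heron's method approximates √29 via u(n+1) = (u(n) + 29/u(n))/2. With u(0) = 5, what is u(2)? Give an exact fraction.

727/135

u(1) = (5 + 29/5)/2 = 27/5.
u(2) = (27/5 + 29/(27/5))/2 = 727/135.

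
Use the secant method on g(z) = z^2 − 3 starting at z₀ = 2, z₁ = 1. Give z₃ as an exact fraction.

7/4

g(2) = 1, g(1) = −2. z₂ = 1 − (−2)·(1 − 2)/((−2) − 1) = 5/3.
g(1) = −2, g(5/3) = −2/9. z₃ = (5/3) − (−2/9)·((5/3) − 1)/((−2/9) − (−2)) = 7/4.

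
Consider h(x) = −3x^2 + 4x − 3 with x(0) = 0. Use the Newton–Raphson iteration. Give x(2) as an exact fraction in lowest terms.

h'(x) = −6x + 4.
h(0) = −3, h'(0) = 4, so x(1) = 0 − (−3)/4 = 3/4.
h(3/4) = −27/16, h'(3/4) = −1/2, so x(2) = (3/4) − (−27/16)/(−1/2) = −21/8.

−21/8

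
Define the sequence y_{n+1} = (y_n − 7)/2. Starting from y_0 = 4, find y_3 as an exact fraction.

y_1 = (4 − 7)/2 = −3/2.
y_2 = ((−3/2) − 7)/2 = −17/4.
y_3 = ((−17/4) − 7)/2 = −45/8.

−45/8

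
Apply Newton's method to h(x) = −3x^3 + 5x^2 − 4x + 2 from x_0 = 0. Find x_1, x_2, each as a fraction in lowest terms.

h'(x) = −9x^2 + 10x − 4.
h(0) = 2, h'(0) = −4, so x_1 = 0 − 2/(−4) = 1/2.
h(1/2) = 7/8, h'(1/2) = −5/4, so x_2 = (1/2) − (7/8)/(−5/4) = 6/5.

x_1 = 1/2, x_2 = 6/5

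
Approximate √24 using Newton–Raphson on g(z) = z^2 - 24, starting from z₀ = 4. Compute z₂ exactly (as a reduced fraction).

g'(z) = 2z.
g(4) = -8, g'(4) = 8, so z₁ = 4 - (-8)/8 = 5.
g(5) = 1, g'(5) = 10, so z₂ = 5 - 1/10 = 49/10.

49/10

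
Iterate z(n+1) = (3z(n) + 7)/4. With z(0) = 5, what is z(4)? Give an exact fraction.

z(1) = (3·5 + 7)/4 = 11/2.
z(2) = (3·(11/2) + 7)/4 = 47/8.
z(3) = (3·(47/8) + 7)/4 = 197/32.
z(4) = (3·(197/32) + 7)/4 = 815/128.

815/128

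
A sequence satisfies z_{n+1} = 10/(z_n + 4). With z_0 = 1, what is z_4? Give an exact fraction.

z_1 = 10/(1 + 4) = 2.
z_2 = 10/(2 + 4) = 5/3.
z_3 = 10/(5/3 + 4) = 30/17.
z_4 = 10/(30/17 + 4) = 85/49.

85/49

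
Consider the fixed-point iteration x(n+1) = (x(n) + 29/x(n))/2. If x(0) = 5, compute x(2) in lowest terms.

x(1) = (5 + 29/5)/2 = 27/5.
x(2) = (27/5 + 29/(27/5))/2 = 727/135.

727/135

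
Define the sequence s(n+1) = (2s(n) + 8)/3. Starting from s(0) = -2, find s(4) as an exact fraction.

488/81

s(1) = (2·(-2) + 8)/3 = 4/3.
s(2) = (2·(4/3) + 8)/3 = 32/9.
s(3) = (2·(32/9) + 8)/3 = 136/27.
s(4) = (2·(136/27) + 8)/3 = 488/81.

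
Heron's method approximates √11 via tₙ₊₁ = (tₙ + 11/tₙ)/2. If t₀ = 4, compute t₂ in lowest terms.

1433/432

t₁ = (4 + 11/4)/2 = 27/8.
t₂ = (27/8 + 11/(27/8))/2 = 1433/432.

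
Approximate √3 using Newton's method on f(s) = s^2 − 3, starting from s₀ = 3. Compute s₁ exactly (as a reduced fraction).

f'(s) = 2s.
f(3) = 6, f'(3) = 6, so s₁ = 3 − 6/6 = 2.

2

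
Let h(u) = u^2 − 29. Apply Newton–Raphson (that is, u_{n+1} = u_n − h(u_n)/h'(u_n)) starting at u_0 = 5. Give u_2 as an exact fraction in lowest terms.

h'(u) = 2u.
h(5) = −4, h'(5) = 10, so u_1 = 5 − (−4)/10 = 27/5.
h(27/5) = 4/25, h'(27/5) = 54/5, so u_2 = (27/5) − (4/25)/(54/5) = 727/135.

727/135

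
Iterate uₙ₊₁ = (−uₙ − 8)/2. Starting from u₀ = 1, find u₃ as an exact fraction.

−25/8

u₁ = (−1 − 8)/2 = −9/2.
u₂ = (−(−9/2) − 8)/2 = −7/4.
u₃ = (−(−7/4) − 8)/2 = −25/8.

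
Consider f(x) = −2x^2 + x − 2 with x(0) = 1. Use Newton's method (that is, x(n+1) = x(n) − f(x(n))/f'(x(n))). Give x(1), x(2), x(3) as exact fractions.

x(1) = 0, x(2) = 2, x(3) = 6/7

f'(x) = −4x + 1.
f(1) = −3, f'(1) = −3, so x(1) = 1 − (−3)/(−3) = 0.
f(0) = −2, f'(0) = 1, so x(2) = 0 − (−2)/1 = 2.
f(2) = −8, f'(2) = −7, so x(3) = 2 − (−8)/(−7) = 6/7.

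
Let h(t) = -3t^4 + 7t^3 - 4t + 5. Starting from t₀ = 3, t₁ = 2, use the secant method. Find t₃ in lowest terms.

h(3) = -61, h(2) = 5. t₂ = 2 - 5·(2 - 3)/(5 - (-61)) = 137/66.
h(2) = 5, h(137/66) = 22821625/6324912. t₃ = (137/66) - (22821625/6324912)·((137/66) - 2)/((22821625/6324912) - 5) = 4000334/1760587.

4000334/1760587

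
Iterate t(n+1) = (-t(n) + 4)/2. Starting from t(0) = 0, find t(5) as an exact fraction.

11/8

t(1) = (-0 + 4)/2 = 2.
t(2) = (-2 + 4)/2 = 1.
t(3) = (-1 + 4)/2 = 3/2.
t(4) = (-(3/2) + 4)/2 = 5/4.
t(5) = (-(5/4) + 4)/2 = 11/8.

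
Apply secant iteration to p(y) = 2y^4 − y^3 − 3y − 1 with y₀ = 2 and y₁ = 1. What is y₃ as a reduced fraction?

26057/14057

p(2) = 17, p(1) = −3. y₂ = 1 − (−3)·(1 − 2)/((−3) − 17) = 23/20.
p(1) = −3, p(23/20) = −197829/80000. y₃ = (23/20) − (−197829/80000)·((23/20) − 1)/((−197829/80000) − (−3)) = 26057/14057.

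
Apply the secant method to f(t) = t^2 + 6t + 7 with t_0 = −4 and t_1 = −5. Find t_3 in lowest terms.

f(−4) = −1, f(−5) = 2. t_2 = (−5) − 2·((−5) − (−4))/(2 − (−1)) = −13/3.
f(−5) = 2, f(−13/3) = −2/9. t_3 = (−13/3) − (−2/9)·((−13/3) − (−5))/((−2/9) − 2) = −22/5.

−22/5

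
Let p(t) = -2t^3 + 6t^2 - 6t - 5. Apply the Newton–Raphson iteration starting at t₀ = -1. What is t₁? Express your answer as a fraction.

p'(t) = -6t^2 + 12t - 6.
p(-1) = 9, p'(-1) = -24, so t₁ = (-1) - 9/(-24) = -5/8.

-5/8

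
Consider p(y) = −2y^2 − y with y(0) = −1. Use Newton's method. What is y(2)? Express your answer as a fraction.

p'(y) = −4y − 1.
p(−1) = −1, p'(−1) = 3, so y(1) = (−1) − (−1)/3 = −2/3.
p(−2/3) = −2/9, p'(−2/3) = 5/3, so y(2) = (−2/3) − (−2/9)/(5/3) = −8/15.

−8/15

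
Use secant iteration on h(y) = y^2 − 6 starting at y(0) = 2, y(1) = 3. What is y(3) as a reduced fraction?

22/9

h(2) = −2, h(3) = 3. y(2) = 3 − 3·(3 − 2)/(3 − (−2)) = 12/5.
h(3) = 3, h(12/5) = −6/25. y(3) = (12/5) − (−6/25)·((12/5) − 3)/((−6/25) − 3) = 22/9.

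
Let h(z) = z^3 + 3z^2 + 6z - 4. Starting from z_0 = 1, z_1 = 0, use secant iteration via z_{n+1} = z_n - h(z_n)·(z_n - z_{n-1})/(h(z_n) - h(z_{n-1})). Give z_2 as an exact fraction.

2/5

h(1) = 6, h(0) = -4. z_2 = 0 - (-4)·(0 - 1)/((-4) - 6) = 2/5.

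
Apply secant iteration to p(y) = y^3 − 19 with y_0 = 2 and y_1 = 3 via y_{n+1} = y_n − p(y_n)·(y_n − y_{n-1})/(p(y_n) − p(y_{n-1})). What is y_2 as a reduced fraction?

p(2) = −11, p(3) = 8. y_2 = 3 − 8·(3 − 2)/(8 − (−11)) = 49/19.

49/19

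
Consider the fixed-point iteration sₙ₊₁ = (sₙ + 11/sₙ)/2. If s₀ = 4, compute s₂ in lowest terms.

1433/432

s₁ = (4 + 11/4)/2 = 27/8.
s₂ = (27/8 + 11/(27/8))/2 = 1433/432.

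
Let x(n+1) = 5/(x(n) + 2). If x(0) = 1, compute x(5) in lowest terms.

x(1) = 5/(1 + 2) = 5/3.
x(2) = 5/(5/3 + 2) = 15/11.
x(3) = 5/(15/11 + 2) = 55/37.
x(4) = 5/(55/37 + 2) = 185/129.
x(5) = 5/(185/129 + 2) = 645/443.

645/443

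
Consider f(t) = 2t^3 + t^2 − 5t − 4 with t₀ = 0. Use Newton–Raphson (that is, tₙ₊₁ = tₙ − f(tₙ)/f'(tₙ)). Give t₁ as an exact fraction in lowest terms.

f'(t) = 6t^2 + 2t − 5.
f(0) = −4, f'(0) = −5, so t₁ = 0 − (−4)/(−5) = −4/5.

−4/5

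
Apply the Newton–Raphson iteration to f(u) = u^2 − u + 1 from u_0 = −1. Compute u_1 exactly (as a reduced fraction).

0

f'(u) = 2u − 1.
f(−1) = 3, f'(−1) = −3, so u_1 = (−1) − 3/(−3) = 0.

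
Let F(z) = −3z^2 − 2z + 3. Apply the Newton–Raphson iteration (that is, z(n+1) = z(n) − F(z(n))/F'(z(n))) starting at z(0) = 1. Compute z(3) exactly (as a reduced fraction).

F'(z) = −6z − 2.
F(1) = −2, F'(1) = −8, so z(1) = 1 − (−2)/(−8) = 3/4.
F(3/4) = −3/16, F'(3/4) = −13/2, so z(2) = (3/4) − (−3/16)/(−13/2) = 75/104.
F(75/104) = −27/10816, F'(75/104) = −329/52, so z(3) = (75/104) − (−27/10816)/(−329/52) = 49323/68432.

49323/68432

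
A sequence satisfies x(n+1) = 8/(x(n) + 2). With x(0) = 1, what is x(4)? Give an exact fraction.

x(1) = 8/(1 + 2) = 8/3.
x(2) = 8/(8/3 + 2) = 12/7.
x(3) = 8/(12/7 + 2) = 28/13.
x(4) = 8/(28/13 + 2) = 52/27.

52/27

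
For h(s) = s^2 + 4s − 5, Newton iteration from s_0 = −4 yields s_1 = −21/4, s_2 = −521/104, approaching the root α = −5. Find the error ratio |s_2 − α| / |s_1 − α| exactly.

s_1 − α = −21/4 − (−5) = −21/4 + 5 = −1/4, so |s_1 − α| = 1/4.
s_2 − α = −521/104 − (−5) = −521/104 + 5 = −1/104, so |s_2 − α| = 1/104.
Ratio = (1/104) / (1/4) = 1/26.

1/26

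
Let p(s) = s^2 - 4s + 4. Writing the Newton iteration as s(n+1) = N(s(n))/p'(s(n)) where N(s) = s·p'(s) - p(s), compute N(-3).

5

p'(s) = 2s - 4.
N(s) = s·p'(s) - p(s) = s·(2s - 4) - (s^2 - 4s + 4) = s^2 - 4.
N(-3) = 5.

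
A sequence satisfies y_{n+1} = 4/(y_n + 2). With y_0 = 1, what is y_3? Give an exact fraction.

5/4

y_1 = 4/(1 + 2) = 4/3.
y_2 = 4/(4/3 + 2) = 6/5.
y_3 = 4/(6/5 + 2) = 5/4.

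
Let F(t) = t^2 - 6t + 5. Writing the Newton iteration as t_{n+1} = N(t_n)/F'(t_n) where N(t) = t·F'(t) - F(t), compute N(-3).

4

F'(t) = 2t - 6.
N(t) = t·F'(t) - F(t) = t·(2t - 6) - (t^2 - 6t + 5) = t^2 - 5.
N(-3) = 4.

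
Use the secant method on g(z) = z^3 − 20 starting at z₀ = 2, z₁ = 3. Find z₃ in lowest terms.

23270/8599

g(2) = −12, g(3) = 7. z₂ = 3 − 7·(3 − 2)/(7 − (−12)) = 50/19.
g(3) = 7, g(50/19) = −12180/6859. z₃ = (50/19) − (−12180/6859)·((50/19) − 3)/((−12180/6859) − 7) = 23270/8599.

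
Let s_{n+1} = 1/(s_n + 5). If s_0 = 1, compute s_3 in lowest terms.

s_1 = 1/(1 + 5) = 1/6.
s_2 = 1/(1/6 + 5) = 6/31.
s_3 = 1/(6/31 + 5) = 31/161.

31/161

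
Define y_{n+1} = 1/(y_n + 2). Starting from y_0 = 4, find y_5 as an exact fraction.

77/186

y_1 = 1/(4 + 2) = 1/6.
y_2 = 1/(1/6 + 2) = 6/13.
y_3 = 1/(6/13 + 2) = 13/32.
y_4 = 1/(13/32 + 2) = 32/77.
y_5 = 1/(32/77 + 2) = 77/186.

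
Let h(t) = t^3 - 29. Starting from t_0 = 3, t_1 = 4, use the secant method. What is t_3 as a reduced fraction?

157673/51397

h(3) = -2, h(4) = 35. t_2 = 4 - 35·(4 - 3)/(35 - (-2)) = 113/37.
h(4) = 35, h(113/37) = -26040/50653. t_3 = (113/37) - (-26040/50653)·((113/37) - 4)/((-26040/50653) - 35) = 157673/51397.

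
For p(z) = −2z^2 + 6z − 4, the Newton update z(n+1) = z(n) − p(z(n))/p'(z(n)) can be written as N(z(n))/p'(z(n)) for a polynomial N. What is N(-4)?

p'(z) = −4z + 6.
N(z) = z·p'(z) − p(z) = z·(−4z + 6) − (−2z^2 + 6z − 4) = −2z^2 + 4.
N(-4) = −28.

−28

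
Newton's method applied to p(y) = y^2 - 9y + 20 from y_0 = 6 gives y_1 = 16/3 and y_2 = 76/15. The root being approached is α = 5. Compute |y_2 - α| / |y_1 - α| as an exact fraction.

y_1 - α = 16/3 - 5 = 1/3, so |y_1 - α| = 1/3.
y_2 - α = 76/15 - 5 = 1/15, so |y_2 - α| = 1/15.
Ratio = (1/15) / (1/3) = 1/5.

1/5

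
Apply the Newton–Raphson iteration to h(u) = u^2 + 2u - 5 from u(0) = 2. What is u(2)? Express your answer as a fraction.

h'(u) = 2u + 2.
h(2) = 3, h'(2) = 6, so u(1) = 2 - 3/6 = 3/2.
h(3/2) = 1/4, h'(3/2) = 5, so u(2) = (3/2) - (1/4)/5 = 29/20.

29/20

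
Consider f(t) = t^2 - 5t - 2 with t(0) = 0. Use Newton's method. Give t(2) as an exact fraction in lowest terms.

f'(t) = 2t - 5.
f(0) = -2, f'(0) = -5, so t(1) = 0 - (-2)/(-5) = -2/5.
f(-2/5) = 4/25, f'(-2/5) = -29/5, so t(2) = (-2/5) - (4/25)/(-29/5) = -54/145.

-54/145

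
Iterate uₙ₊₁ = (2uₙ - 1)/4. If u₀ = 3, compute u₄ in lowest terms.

u₁ = (2·3 - 1)/4 = 5/4.
u₂ = (2·(5/4) - 1)/4 = 3/8.
u₃ = (2·(3/8) - 1)/4 = -1/16.
u₄ = (2·(-1/16) - 1)/4 = -9/32.

-9/32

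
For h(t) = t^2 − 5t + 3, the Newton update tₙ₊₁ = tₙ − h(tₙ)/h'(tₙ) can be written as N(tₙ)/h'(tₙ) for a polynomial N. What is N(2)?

1

h'(t) = 2t − 5.
N(t) = t·h'(t) − h(t) = t·(2t − 5) − (t^2 − 5t + 3) = t^2 − 3.
N(2) = 1.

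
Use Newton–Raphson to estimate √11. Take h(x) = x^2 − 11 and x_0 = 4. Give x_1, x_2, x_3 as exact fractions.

h'(x) = 2x.
h(4) = 5, h'(4) = 8, so x_1 = 4 − 5/8 = 27/8.
h(27/8) = 25/64, h'(27/8) = 27/4, so x_2 = (27/8) − (25/64)/(27/4) = 1433/432.
h(1433/432) = 625/186624, h'(1433/432) = 1433/216, so x_3 = (1433/432) − (625/186624)/(1433/216) = 4106353/1238112.

x_1 = 27/8, x_2 = 1433/432, x_3 = 4106353/1238112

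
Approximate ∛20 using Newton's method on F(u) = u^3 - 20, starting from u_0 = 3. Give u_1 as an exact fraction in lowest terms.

F'(u) = 3u^2.
F(3) = 7, F'(3) = 27, so u_1 = 3 - 7/27 = 74/27.

74/27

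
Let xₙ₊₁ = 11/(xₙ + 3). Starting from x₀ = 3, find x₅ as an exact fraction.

x₁ = 11/(3 + 3) = 11/6.
x₂ = 11/(11/6 + 3) = 66/29.
x₃ = 11/(66/29 + 3) = 319/153.
x₄ = 11/(319/153 + 3) = 1683/778.
x₅ = 11/(1683/778 + 3) = 8558/4017.

8558/4017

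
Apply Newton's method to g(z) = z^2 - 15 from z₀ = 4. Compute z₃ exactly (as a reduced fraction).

g'(z) = 2z.
g(4) = 1, g'(4) = 8, so z₁ = 4 - 1/8 = 31/8.
g(31/8) = 1/64, g'(31/8) = 31/4, so z₂ = (31/8) - (1/64)/(31/4) = 1921/496.
g(1921/496) = 1/246016, g'(1921/496) = 1921/248, so z₃ = (1921/496) - (1/246016)/(1921/248) = 7380481/1905632.

7380481/1905632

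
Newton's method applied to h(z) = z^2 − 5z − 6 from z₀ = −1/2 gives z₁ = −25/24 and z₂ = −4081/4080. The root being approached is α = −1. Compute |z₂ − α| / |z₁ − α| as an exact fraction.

z₁ − α = −25/24 − (−1) = −25/24 + 1 = −1/24, so |z₁ − α| = 1/24.
z₂ − α = −4081/4080 − (−1) = −4081/4080 + 1 = −1/4080, so |z₂ − α| = 1/4080.
Ratio = (1/4080) / (1/24) = 1/170.

1/170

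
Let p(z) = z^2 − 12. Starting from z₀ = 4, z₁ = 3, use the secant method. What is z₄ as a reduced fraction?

627/181

p(4) = 4, p(3) = −3. z₂ = 3 − (−3)·(3 − 4)/((−3) − 4) = 24/7.
p(3) = −3, p(24/7) = −12/49. z₃ = (24/7) − (−12/49)·((24/7) − 3)/((−12/49) − (−3)) = 52/15.
p(24/7) = −12/49, p(52/15) = 4/225. z₄ = (52/15) − (4/225)·((52/15) − (24/7))/((4/225) − (−12/49)) = 627/181.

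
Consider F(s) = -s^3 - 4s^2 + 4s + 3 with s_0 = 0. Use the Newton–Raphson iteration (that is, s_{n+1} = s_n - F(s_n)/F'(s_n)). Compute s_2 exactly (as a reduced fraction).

-141/266

F'(s) = -3s^2 - 8s + 4.
F(0) = 3, F'(0) = 4, so s_1 = 0 - 3/4 = -3/4.
F(-3/4) = -117/64, F'(-3/4) = 133/16, so s_2 = (-3/4) - (-117/64)/(133/16) = -141/266.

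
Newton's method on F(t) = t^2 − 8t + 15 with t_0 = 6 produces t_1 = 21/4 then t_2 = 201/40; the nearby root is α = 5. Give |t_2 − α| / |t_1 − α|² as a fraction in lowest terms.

2/5

t_1 − α = 21/4 − 5 = 1/4, so |t_1 − α| = 1/4.
t_2 − α = 201/40 − 5 = 1/40, so |t_2 − α| = 1/40.
|t_1 − α|² = 1/16.
Ratio = (1/40) / (1/16) = 2/5.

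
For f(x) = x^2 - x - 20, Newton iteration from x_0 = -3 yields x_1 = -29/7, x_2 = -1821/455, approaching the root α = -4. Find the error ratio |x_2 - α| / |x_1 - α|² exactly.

7/65

x_1 - α = -29/7 - (-4) = -29/7 + 4 = -1/7, so |x_1 - α| = 1/7.
x_2 - α = -1821/455 - (-4) = -1821/455 + 4 = -1/455, so |x_2 - α| = 1/455.
|x_1 - α|² = 1/49.
Ratio = (1/455) / (1/49) = 7/65.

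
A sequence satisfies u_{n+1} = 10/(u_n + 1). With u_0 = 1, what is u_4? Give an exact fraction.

u_1 = 10/(1 + 1) = 5.
u_2 = 10/(5 + 1) = 5/3.
u_3 = 10/(5/3 + 1) = 15/4.
u_4 = 10/(15/4 + 1) = 40/19.

40/19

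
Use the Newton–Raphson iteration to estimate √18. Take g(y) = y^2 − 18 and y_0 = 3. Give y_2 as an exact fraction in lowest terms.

g'(y) = 2y.
g(3) = −9, g'(3) = 6, so y_1 = 3 − (−9)/6 = 9/2.
g(9/2) = 9/4, g'(9/2) = 9, so y_2 = (9/2) − (9/4)/9 = 17/4.

17/4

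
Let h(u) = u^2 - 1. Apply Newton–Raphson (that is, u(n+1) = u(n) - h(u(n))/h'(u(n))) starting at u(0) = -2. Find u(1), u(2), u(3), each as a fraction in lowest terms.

h'(u) = 2u.
h(-2) = 3, h'(-2) = -4, so u(1) = (-2) - 3/(-4) = -5/4.
h(-5/4) = 9/16, h'(-5/4) = -5/2, so u(2) = (-5/4) - (9/16)/(-5/2) = -41/40.
h(-41/40) = 81/1600, h'(-41/40) = -41/20, so u(3) = (-41/40) - (81/1600)/(-41/20) = -3281/3280.

u(1) = -5/4, u(2) = -41/40, u(3) = -3281/3280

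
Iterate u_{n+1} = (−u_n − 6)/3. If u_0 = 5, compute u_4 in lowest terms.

u_1 = (−5 − 6)/3 = −11/3.
u_2 = (−(−11/3) − 6)/3 = −7/9.
u_3 = (−(−7/9) − 6)/3 = −47/27.
u_4 = (−(−47/27) − 6)/3 = −115/81.

−115/81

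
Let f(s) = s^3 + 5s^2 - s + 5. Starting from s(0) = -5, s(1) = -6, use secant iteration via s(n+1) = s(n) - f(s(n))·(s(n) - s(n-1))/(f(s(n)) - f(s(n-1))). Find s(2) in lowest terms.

f(-5) = 10, f(-6) = -25. s(2) = (-6) - (-25)·((-6) - (-5))/((-25) - 10) = -37/7.

-37/7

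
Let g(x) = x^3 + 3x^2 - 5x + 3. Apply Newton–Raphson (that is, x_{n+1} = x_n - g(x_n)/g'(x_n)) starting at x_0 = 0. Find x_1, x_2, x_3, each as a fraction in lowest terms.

g'(x) = 3x^2 + 6x - 5.
g(0) = 3, g'(0) = -5, so x_1 = 0 - 3/(-5) = 3/5.
g(3/5) = 162/125, g'(3/5) = -8/25, so x_2 = (3/5) - (162/125)/(-8/25) = 93/20.
g(93/20) = 1161297/8000, g'(93/20) = 35107/400, so x_3 = (93/20) - (1161297/8000)/(35107/400) = 1051827/351070.

x_1 = 3/5, x_2 = 93/20, x_3 = 1051827/351070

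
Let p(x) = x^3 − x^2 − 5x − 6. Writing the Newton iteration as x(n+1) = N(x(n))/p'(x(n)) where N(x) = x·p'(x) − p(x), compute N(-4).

−138

p'(x) = 3x^2 − 2x − 5.
N(x) = x·p'(x) − p(x) = x·(3x^2 − 2x − 5) − (x^3 − x^2 − 5x − 6) = 2x^3 − x^2 + 6.
N(-4) = −138.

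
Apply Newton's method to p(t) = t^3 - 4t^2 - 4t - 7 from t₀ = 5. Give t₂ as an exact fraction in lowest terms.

p'(t) = 3t^2 - 8t - 4.
p(5) = -2, p'(5) = 31, so t₁ = 5 - (-2)/31 = 157/31.
p(157/31) = 1372/29791, p'(157/31) = 31167/961, so t₂ = (157/31) - (1372/29791)/(31167/961) = 4891847/966177.

4891847/966177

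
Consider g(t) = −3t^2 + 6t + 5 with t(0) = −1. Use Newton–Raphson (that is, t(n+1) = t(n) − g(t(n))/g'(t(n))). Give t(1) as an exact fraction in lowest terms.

g'(t) = −6t + 6.
g(−1) = −4, g'(−1) = 12, so t(1) = (−1) − (−4)/12 = −2/3.

−2/3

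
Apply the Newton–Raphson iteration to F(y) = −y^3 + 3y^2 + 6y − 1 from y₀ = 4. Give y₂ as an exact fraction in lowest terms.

321616/74223

F'(y) = −3y^2 + 6y + 6.
F(4) = 7, F'(4) = −18, so y₁ = 4 − 7/(−18) = 79/18.
F(79/18) = −8281/5832, F'(79/18) = −2749/108, so y₂ = (79/18) − (−8281/5832)/(−2749/108) = 321616/74223.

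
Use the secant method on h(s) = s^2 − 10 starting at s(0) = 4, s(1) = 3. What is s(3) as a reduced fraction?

136/43

h(4) = 6, h(3) = −1. s(2) = 3 − (−1)·(3 − 4)/((−1) − 6) = 22/7.
h(3) = −1, h(22/7) = −6/49. s(3) = (22/7) − (−6/49)·((22/7) − 3)/((−6/49) − (−1)) = 136/43.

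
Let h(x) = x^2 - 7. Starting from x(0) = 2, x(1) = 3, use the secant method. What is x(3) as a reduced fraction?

37/14

h(2) = -3, h(3) = 2. x(2) = 3 - 2·(3 - 2)/(2 - (-3)) = 13/5.
h(3) = 2, h(13/5) = -6/25. x(3) = (13/5) - (-6/25)·((13/5) - 3)/((-6/25) - 2) = 37/14.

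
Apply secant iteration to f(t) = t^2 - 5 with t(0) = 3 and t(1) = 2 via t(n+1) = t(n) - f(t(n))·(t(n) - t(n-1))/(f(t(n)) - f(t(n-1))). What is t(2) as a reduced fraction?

11/5

f(3) = 4, f(2) = -1. t(2) = 2 - (-1)·(2 - 3)/((-1) - 4) = 11/5.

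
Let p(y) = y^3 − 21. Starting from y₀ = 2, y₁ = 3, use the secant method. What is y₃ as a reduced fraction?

p(2) = −13, p(3) = 6. y₂ = 3 − 6·(3 − 2)/(6 − (−13)) = 51/19.
p(3) = 6, p(51/19) = −11388/6859. y₃ = (51/19) − (−11388/6859)·((51/19) − 3)/((−11388/6859) − 6) = 8035/2919.

8035/2919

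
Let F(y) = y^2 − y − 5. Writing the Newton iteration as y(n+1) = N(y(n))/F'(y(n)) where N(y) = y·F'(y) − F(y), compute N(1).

F'(y) = 2y − 1.
N(y) = y·F'(y) − F(y) = y·(2y − 1) − (y^2 − y − 5) = y^2 + 5.
N(1) = 6.

6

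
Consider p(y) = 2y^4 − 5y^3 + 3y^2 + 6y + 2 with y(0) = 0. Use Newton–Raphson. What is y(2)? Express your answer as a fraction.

p'(y) = 8y^3 − 15y^2 + 6y + 6.
p(0) = 2, p'(0) = 6, so y(1) = 0 − 2/6 = −1/3.
p(−1/3) = 44/81, p'(−1/3) = 55/27, so y(2) = (−1/3) − (44/81)/(55/27) = −3/5.

−3/5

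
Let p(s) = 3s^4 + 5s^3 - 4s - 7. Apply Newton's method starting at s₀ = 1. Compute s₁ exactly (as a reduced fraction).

p'(s) = 12s^3 + 15s^2 - 4.
p(1) = -3, p'(1) = 23, so s₁ = 1 - (-3)/23 = 26/23.

26/23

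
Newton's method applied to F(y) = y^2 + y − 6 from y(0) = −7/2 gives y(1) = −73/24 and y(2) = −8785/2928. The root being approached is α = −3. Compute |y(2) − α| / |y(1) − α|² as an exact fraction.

12/61

y(1) − α = −73/24 − (−3) = −73/24 + 3 = −1/24, so |y(1) − α| = 1/24.
y(2) − α = −8785/2928 − (−3) = −8785/2928 + 3 = −1/2928, so |y(2) − α| = 1/2928.
|y(1) − α|² = 1/576.
Ratio = (1/2928) / (1/576) = 12/61.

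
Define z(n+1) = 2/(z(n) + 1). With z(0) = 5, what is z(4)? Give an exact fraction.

10/9

z(1) = 2/(5 + 1) = 1/3.
z(2) = 2/(1/3 + 1) = 3/2.
z(3) = 2/(3/2 + 1) = 4/5.
z(4) = 2/(4/5 + 1) = 10/9.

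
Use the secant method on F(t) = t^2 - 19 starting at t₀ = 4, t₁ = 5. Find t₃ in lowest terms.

F(4) = -3, F(5) = 6. t₂ = 5 - 6·(5 - 4)/(6 - (-3)) = 13/3.
F(5) = 6, F(13/3) = -2/9. t₃ = (13/3) - (-2/9)·((13/3) - 5)/((-2/9) - 6) = 61/14.

61/14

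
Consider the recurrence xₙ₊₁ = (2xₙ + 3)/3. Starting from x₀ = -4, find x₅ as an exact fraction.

x₁ = (2·(-4) + 3)/3 = -5/3.
x₂ = (2·(-5/3) + 3)/3 = -1/9.
x₃ = (2·(-1/9) + 3)/3 = 25/27.
x₄ = (2·(25/27) + 3)/3 = 131/81.
x₅ = (2·(131/81) + 3)/3 = 505/243.

505/243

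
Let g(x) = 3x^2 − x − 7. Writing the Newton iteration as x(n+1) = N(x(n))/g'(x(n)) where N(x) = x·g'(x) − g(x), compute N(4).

55

g'(x) = 6x − 1.
N(x) = x·g'(x) − g(x) = x·(6x − 1) − (3x^2 − x − 7) = 3x^2 + 7.
N(4) = 55.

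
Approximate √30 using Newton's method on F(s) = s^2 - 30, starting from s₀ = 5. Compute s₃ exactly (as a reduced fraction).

F'(s) = 2s.
F(5) = -5, F'(5) = 10, so s₁ = 5 - (-5)/10 = 11/2.
F(11/2) = 1/4, F'(11/2) = 11, so s₂ = (11/2) - (1/4)/11 = 241/44.
F(241/44) = 1/1936, F'(241/44) = 241/22, so s₃ = (241/44) - (1/1936)/(241/22) = 116161/21208.

116161/21208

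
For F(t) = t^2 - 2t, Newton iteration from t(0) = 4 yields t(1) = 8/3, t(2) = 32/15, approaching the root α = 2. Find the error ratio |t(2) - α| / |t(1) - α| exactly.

1/5

t(1) - α = 8/3 - 2 = 2/3, so |t(1) - α| = 2/3.
t(2) - α = 32/15 - 2 = 2/15, so |t(2) - α| = 2/15.
Ratio = (2/15) / (2/3) = 1/5.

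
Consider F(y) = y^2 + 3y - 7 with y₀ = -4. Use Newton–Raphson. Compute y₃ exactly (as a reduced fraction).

-663791/146165

F'(y) = 2y + 3.
F(-4) = -3, F'(-4) = -5, so y₁ = (-4) - (-3)/(-5) = -23/5.
F(-23/5) = 9/25, F'(-23/5) = -31/5, so y₂ = (-23/5) - (9/25)/(-31/5) = -704/155.
F(-704/155) = 81/24025, F'(-704/155) = -943/155, so y₃ = (-704/155) - (81/24025)/(-943/155) = -663791/146165.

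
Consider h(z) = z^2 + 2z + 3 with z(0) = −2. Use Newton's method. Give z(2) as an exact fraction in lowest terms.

−11/4

h'(z) = 2z + 2.
h(−2) = 3, h'(−2) = −2, so z(1) = (−2) − 3/(−2) = −1/2.
h(−1/2) = 9/4, h'(−1/2) = 1, so z(2) = (−1/2) − (9/4)/1 = −11/4.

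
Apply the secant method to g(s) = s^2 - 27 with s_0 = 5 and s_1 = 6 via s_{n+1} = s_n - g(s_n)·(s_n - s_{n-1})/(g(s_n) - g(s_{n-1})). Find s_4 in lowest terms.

g(5) = -2, g(6) = 9. s_2 = 6 - 9·(6 - 5)/(9 - (-2)) = 57/11.
g(6) = 9, g(57/11) = -18/121. s_3 = (57/11) - (-18/121)·((57/11) - 6)/((-18/121) - 9) = 213/41.
g(57/11) = -18/121, g(213/41) = -18/1681. s_4 = (213/41) - (-18/1681)·((213/41) - (57/11))/((-18/1681) - (-18/121)) = 1351/260.

1351/260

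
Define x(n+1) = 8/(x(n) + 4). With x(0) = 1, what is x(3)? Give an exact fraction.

28/19

x(1) = 8/(1 + 4) = 8/5.
x(2) = 8/(8/5 + 4) = 10/7.
x(3) = 8/(10/7 + 4) = 28/19.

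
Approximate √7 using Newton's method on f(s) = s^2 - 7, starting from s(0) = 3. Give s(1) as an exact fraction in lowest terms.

8/3

f'(s) = 2s.
f(3) = 2, f'(3) = 6, so s(1) = 3 - 2/6 = 8/3.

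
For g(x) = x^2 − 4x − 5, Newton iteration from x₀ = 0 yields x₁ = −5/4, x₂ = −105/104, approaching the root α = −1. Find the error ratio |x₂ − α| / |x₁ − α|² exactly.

2/13

x₁ − α = −5/4 − (−1) = −5/4 + 1 = −1/4, so |x₁ − α| = 1/4.
x₂ − α = −105/104 − (−1) = −105/104 + 1 = −1/104, so |x₂ − α| = 1/104.
|x₁ − α|² = 1/16.
Ratio = (1/104) / (1/16) = 2/13.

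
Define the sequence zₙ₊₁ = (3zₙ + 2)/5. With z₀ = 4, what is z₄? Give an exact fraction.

868/625

z₁ = (3·4 + 2)/5 = 14/5.
z₂ = (3·(14/5) + 2)/5 = 52/25.
z₃ = (3·(52/25) + 2)/5 = 206/125.
z₄ = (3·(206/125) + 2)/5 = 868/625.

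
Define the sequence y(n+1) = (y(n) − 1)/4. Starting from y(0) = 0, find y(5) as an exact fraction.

−341/1024

y(1) = (0 − 1)/4 = −1/4.
y(2) = ((−1/4) − 1)/4 = −5/16.
y(3) = ((−5/16) − 1)/4 = −21/64.
y(4) = ((−21/64) − 1)/4 = −85/256.
y(5) = ((−85/256) − 1)/4 = −341/1024.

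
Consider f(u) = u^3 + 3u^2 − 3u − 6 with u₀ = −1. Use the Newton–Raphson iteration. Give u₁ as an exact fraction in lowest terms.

f'(u) = 3u^2 + 6u − 3.
f(−1) = −1, f'(−1) = −6, so u₁ = (−1) − (−1)/(−6) = −7/6.

−7/6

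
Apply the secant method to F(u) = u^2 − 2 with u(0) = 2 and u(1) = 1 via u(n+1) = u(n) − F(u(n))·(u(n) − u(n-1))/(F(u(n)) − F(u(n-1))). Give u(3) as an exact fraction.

10/7

F(2) = 2, F(1) = −1. u(2) = 1 − (−1)·(1 − 2)/((−1) − 2) = 4/3.
F(1) = −1, F(4/3) = −2/9. u(3) = (4/3) − (−2/9)·((4/3) − 1)/((−2/9) − (−1)) = 10/7.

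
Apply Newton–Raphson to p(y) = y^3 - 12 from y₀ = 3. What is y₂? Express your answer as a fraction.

7511/3267

p'(y) = 3y^2.
p(3) = 15, p'(3) = 27, so y₁ = 3 - 15/27 = 22/9.
p(22/9) = 1900/729, p'(22/9) = 484/27, so y₂ = (22/9) - (1900/729)/(484/27) = 7511/3267.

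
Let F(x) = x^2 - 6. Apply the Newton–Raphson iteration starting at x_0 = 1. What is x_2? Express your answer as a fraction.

73/28

F'(x) = 2x.
F(1) = -5, F'(1) = 2, so x_1 = 1 - (-5)/2 = 7/2.
F(7/2) = 25/4, F'(7/2) = 7, so x_2 = (7/2) - (25/4)/7 = 73/28.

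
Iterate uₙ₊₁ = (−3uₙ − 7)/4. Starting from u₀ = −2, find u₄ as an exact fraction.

−337/256

u₁ = (−3·(−2) − 7)/4 = −1/4.
u₂ = (−3·(−1/4) − 7)/4 = −25/16.
u₃ = (−3·(−25/16) − 7)/4 = −37/64.
u₄ = (−3·(−37/64) − 7)/4 = −337/256.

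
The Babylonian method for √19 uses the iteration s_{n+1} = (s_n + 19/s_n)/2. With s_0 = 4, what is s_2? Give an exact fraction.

s_1 = (4 + 19/4)/2 = 35/8.
s_2 = (35/8 + 19/(35/8))/2 = 2441/560.

2441/560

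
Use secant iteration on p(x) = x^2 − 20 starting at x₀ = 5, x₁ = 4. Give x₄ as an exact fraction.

1364/305

p(5) = 5, p(4) = −4. x₂ = 4 − (−4)·(4 − 5)/((−4) − 5) = 40/9.
p(4) = −4, p(40/9) = −20/81. x₃ = (40/9) − (−20/81)·((40/9) − 4)/((−20/81) − (−4)) = 85/19.
p(40/9) = −20/81, p(85/19) = 5/361. x₄ = (85/19) − (5/361)·((85/19) − (40/9))/((5/361) − (−20/81)) = 1364/305.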